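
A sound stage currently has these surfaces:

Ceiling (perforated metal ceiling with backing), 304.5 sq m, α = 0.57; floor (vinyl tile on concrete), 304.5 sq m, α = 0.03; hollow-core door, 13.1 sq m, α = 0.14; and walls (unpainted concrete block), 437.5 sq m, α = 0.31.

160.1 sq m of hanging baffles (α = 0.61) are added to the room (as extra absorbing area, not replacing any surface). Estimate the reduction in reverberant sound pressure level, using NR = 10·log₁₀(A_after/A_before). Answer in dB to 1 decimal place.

Equivalent absorption area: A_before = 304.5·0.57 + 304.5·0.03 + 13.1·0.14 + 437.5·0.31 = 320.159 sq m.
Added absorption = 160.1 × 0.61 = 97.661 sabins.
New total A_after = 417.820 sabins.
Reduction = 10 log₁₀(A_after/A_before) = 10 log₁₀(1.3050) = 1.2 dB.

1.2 dB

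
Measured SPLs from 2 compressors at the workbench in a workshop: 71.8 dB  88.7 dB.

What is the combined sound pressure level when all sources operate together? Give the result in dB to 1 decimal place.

Sum in the linear (power) domain: Σ 10^(Lᵢ/10) = 10^(71.8/10) + 10^(88.7/10) = 7.564e+08.
L_total = 10·log₁₀(7.564e+08) = 88.8 dB.

88.8 dB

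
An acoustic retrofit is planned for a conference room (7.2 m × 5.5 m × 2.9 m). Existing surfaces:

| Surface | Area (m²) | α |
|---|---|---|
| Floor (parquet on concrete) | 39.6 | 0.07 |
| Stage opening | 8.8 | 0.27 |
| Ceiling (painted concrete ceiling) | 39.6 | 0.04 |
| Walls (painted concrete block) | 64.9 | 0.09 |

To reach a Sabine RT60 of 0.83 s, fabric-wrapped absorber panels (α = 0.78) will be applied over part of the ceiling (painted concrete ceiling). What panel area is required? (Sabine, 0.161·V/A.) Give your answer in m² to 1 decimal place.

Equivalent absorption area: A₁ = 39.6·0.07 + 8.8·0.27 + 39.6·0.04 + 64.9·0.09 = 12.573 m².
Required A₂ = 0.161·114.84/0.83 = 22.276 sabins.
ΔA needed = 22.276 − 12.573 = 9.703 sabins.
Each m² of panel replacing the ceiling (painted concrete ceiling) adds (0.78 − 0.04) = 0.74 sabins.
Area = ΔA/Δα = 9.703/0.74 = 13.1 m².

13.1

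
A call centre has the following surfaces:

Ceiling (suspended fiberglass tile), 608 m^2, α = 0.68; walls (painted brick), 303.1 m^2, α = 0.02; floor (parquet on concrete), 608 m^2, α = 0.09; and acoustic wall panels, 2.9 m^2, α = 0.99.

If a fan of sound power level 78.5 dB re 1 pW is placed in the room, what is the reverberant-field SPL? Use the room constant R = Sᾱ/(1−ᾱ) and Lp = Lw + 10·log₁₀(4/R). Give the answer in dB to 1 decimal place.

56.1 dB

A = 477.093 sabins; S = 1522.0 m^2.
ᾱ = 477.093/1522.0 = 0.3135; R = Sᾱ/(1−ᾱ) = 477.093/(1−0.3135) = 694.964 m^2.
Lp = 78.5 + 10·log₁₀(4/694.964) = 78.5 + (-22.40) = 56.1 dB.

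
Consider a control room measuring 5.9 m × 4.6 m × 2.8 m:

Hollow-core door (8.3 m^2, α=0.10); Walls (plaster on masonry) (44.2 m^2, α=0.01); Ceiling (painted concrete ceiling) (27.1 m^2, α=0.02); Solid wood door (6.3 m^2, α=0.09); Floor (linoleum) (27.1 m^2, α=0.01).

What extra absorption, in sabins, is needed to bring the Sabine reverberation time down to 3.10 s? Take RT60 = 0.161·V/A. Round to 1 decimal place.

Total absorption A₁ = 8.3×0.10 + 44.2×0.01 + 27.1×0.02 + 6.3×0.09 + 27.1×0.01
  = 0.830 + 0.442 + 0.542 + 0.567 + 0.271 = 2.652 m^2 sabins.
For T = 3.10 s, need A₂ = 0.161·V/T = 0.161·75.992/3.10 = 3.947 sabins.
Shortfall: 3.947 − 2.652 = 1.3 sabins.

1.3 sabins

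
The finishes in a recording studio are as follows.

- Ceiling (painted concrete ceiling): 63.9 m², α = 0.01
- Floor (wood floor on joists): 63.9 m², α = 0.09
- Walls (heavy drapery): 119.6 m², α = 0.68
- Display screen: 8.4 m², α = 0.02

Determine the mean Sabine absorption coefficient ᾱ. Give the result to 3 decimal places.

0.344

Total surface area S = 255.8 m².
A = 63.9·0.01 + 63.9·0.09 + 119.6·0.68 + 8.4·0.02 = 87.886 sabins.
ᾱ = 87.886 / 255.8 = 0.344.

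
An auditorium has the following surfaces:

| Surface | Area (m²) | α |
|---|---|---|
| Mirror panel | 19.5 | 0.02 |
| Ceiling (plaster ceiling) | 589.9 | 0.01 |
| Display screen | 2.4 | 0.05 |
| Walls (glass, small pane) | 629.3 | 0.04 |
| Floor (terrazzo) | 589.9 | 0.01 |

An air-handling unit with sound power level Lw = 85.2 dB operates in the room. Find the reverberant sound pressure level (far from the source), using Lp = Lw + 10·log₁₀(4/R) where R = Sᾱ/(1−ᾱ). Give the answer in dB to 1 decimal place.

75.4 dB

A = 37.480 sabins; S = 1831.0 m².
ᾱ = 0.0205, so room constant R = A/(1−ᾱ) = 38.264 m².
Lp = 85.2 + 10·log₁₀(4/38.264) = 85.2 + (-9.81) = 75.4 dB.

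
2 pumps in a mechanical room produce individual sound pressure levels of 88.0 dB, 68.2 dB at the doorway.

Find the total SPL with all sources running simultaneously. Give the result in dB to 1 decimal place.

Sum in the linear (power) domain: Σ 10^(Lᵢ/10) = 10^(88.0/10) + 10^(68.2/10) = 6.376e+08.
L_total = 10·log₁₀(6.376e+08) = 88.0 dB.

88.0 dB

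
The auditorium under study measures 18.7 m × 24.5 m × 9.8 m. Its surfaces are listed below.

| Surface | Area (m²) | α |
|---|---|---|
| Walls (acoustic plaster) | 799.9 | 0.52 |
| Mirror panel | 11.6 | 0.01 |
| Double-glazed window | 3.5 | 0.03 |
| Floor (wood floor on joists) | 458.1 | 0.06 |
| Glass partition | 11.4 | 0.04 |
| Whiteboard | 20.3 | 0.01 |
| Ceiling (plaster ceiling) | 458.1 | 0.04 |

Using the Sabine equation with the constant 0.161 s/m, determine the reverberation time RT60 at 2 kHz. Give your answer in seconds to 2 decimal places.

A = Σ Sᵢαᵢ = 799.9×0.52 + 11.6×0.01 + 3.5×0.03 + 458.1×0.06 + 11.4×0.04 + 20.3×0.01 + 458.1×0.04 = 462.638 sabins.
V = 18.7·24.5·9.8 = 4489.87 m³.
RT60 = 0.161 · V / A = 0.161 × 4489.87 / 462.638 = 1.56 s.

1.56 s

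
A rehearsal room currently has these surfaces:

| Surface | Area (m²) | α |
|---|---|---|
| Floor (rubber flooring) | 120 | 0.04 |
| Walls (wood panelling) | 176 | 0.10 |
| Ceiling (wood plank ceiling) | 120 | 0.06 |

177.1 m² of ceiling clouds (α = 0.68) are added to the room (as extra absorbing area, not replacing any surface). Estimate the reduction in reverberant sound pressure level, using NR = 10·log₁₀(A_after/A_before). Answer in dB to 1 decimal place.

A_before = Σ Sᵢαᵢ = 120×0.04 + 176×0.10 + 120×0.06 = 29.600 sabins.
Treatment contributes 177.1·0.68 = 120.428 sabins.
New total A_after = 150.028 sabins.
NR = 10·log₁₀(150.028/29.600) = 7.0 dB.

7.0 dB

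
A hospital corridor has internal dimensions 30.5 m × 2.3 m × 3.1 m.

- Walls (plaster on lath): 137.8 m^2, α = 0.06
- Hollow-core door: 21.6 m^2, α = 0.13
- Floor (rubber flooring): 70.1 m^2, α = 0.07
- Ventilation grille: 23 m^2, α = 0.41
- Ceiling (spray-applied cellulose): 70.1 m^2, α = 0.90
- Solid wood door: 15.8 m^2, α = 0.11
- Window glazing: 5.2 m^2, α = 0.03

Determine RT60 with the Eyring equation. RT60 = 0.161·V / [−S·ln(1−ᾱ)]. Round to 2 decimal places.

0.33 s

Total surface area S = 137.8 + 21.6 + 70.1 + 23 + 70.1 + 15.8 + 5.2 = 343.6 m^2.
Σ(Sᵢαᵢ) = 137.8·0.06 + 21.6·0.13 + 70.1·0.07 + 23·0.41 + 70.1·0.90 + 15.8·0.11 + 5.2·0.03 = 90.397.
Mean coefficient ᾱ = A/S = 0.2631.
Eyring denominator: −S ln(1−ᾱ) = 104.902.
V = 30.5 × 2.3 × 3.1 = 217.465 m³.
RT60 = 0.161 × 217.465 / 104.902 = 0.33 s.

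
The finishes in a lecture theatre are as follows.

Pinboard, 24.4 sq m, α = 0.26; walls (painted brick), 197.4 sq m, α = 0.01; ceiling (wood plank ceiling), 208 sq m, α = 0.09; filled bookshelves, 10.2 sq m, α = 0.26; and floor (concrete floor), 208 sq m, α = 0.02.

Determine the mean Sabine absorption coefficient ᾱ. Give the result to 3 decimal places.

0.052

Total surface area S = 648.0 sq m.
Σ(Sᵢαᵢ) = 24.4·0.26 + 197.4·0.01 + 208·0.09 + 10.2·0.26 + 208·0.02 = 33.850.
ᾱ = 33.850 / 648.0 = 0.052.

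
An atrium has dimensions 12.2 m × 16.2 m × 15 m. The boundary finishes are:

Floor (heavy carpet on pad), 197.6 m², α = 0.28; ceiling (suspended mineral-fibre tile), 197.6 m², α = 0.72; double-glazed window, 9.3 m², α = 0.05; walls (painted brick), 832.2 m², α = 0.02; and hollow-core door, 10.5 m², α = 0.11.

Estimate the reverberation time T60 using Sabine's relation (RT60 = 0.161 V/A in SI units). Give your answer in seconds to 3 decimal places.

2.211 sec

Total absorption A = 197.6·0.28 + 197.6·0.72 + 9.3·0.05 + 832.2·0.02 + 10.5·0.11
  = 55.328 + 142.272 + 0.465 + 16.644 + 1.155 = 215.864 m² sabins.
V = 12.2·16.2·15 = 2964.6 m³.
RT60 = 0.161 · V / A = 0.161 × 2964.6 / 215.864 = 2.211 s.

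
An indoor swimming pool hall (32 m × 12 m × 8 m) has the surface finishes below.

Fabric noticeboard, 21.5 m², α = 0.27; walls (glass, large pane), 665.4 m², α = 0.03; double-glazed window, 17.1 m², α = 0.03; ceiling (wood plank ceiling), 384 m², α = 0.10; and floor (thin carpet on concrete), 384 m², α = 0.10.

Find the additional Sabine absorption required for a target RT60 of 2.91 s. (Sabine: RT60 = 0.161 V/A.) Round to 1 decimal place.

66.9 sabins

Total absorption A₁ = 21.5·0.27 + 665.4·0.03 + 17.1·0.03 + 384·0.10 + 384·0.10
  = 5.805 + 19.962 + 0.513 + 38.400 + 38.400 = 103.080 m² sabins.
V = 3072 m³. Required absorption A₂ = 0.161 × 3072 / 2.91 = 169.963 sabins.
ΔA = A₂ − A₁ = 169.963 − 103.080 = 66.9 sabins.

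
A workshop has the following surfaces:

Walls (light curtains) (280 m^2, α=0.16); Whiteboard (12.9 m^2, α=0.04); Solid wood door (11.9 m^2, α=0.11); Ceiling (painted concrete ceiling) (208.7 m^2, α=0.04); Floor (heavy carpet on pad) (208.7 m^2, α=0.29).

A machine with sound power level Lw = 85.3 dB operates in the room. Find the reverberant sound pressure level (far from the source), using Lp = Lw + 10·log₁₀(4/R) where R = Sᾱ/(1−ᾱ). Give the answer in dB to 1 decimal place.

69.9 dB

Σ(Sᵢαᵢ) = 280·0.16 + 12.9·0.04 + 11.9·0.11 + 208.7·0.04 + 208.7·0.29 = 115.496; total area S = 722.2 m^2.
ᾱ = 115.496/722.2 = 0.1599; R = Sᾱ/(1−ᾱ) = 115.496/(1−0.1599) = 137.479 m^2.
Lp = 85.3 + 10·log₁₀(4/137.479) = 85.3 + (-15.36) = 69.9 dB.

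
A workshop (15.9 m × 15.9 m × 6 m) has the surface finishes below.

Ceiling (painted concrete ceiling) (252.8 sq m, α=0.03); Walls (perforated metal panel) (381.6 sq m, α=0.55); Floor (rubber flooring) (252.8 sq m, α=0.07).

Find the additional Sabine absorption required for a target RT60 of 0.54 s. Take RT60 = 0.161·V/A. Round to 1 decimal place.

217.1 sabins

A₁ = Σ Sᵢαᵢ = 252.8*0.03 + 381.6*0.55 + 252.8*0.07 = 235.160 sabins.
V = 1516.86 m³. Required absorption A₂ = 0.161 × 1516.86 / 0.54 = 452.249 sabins.
ΔA = A₂ − A₁ = 452.249 − 235.160 = 217.1 sabins.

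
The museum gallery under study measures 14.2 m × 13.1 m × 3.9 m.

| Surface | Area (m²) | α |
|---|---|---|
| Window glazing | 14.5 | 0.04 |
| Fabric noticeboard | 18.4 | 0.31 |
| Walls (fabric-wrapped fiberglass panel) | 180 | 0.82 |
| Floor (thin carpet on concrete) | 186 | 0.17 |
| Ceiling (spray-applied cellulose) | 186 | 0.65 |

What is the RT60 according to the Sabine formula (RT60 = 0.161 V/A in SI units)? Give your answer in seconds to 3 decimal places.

0.381 seconds

Summing Sᵢαᵢ: 0.580 + 5.704 + 147.600 + 31.620 + 120.900 → A = 306.404 sabins.
Room volume: 725.478 m³.
Sabine: RT60 = 0.161 × 725.478 / 306.404 = 0.381 s.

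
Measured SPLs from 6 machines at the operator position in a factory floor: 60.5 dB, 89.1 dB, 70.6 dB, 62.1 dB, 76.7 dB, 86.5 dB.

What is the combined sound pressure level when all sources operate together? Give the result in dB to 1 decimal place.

91.2 dB

Σ 10^(Lᵢ/10) = 1.321e+09.
Combined level = 10 log₁₀(1.321e+09) = 91.2 dB.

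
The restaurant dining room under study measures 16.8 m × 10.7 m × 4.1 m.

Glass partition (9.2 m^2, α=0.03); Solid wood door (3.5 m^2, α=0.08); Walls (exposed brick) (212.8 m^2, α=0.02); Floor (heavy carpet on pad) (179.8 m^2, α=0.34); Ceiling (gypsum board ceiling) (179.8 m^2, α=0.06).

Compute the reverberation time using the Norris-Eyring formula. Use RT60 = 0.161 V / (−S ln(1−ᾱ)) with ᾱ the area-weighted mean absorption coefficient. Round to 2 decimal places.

S = Σ Sᵢ = 585.1 m^2.
Σ(Sᵢαᵢ) = 9.2×0.03 + 3.5×0.08 + 212.8×0.02 + 179.8×0.34 + 179.8×0.06 = 76.732.
ᾱ = 76.732 / 585.1 = 0.1311.
Eyring denominator: −S ln(1−ᾱ) = 82.222.
V = 16.8 × 10.7 × 4.1 = 737.016 m³.
RT60 = 0.161 × 737.016 / 82.222 = 1.44 s.

1.44 sec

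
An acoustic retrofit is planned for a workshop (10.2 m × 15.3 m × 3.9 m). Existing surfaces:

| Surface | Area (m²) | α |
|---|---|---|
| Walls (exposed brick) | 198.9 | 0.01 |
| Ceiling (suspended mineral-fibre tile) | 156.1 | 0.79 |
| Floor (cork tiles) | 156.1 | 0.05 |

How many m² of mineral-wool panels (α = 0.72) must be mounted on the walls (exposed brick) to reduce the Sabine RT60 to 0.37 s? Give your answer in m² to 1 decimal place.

Summing Sᵢαᵢ: 1.989 + 123.319 + 7.805 → A₁ = 133.113 sabins.
V = 608.634 m³. Target absorption A₂ = 0.161 × 608.634 / 0.37 = 264.838 sabins.
Absorption to add: 264.838 − 133.113 = 131.725 sabins.
Net gain per m²: Δα = 0.72 − 0.01 = 0.71.
Panel area = 131.725 / 0.71 = 185.5 m².

185.5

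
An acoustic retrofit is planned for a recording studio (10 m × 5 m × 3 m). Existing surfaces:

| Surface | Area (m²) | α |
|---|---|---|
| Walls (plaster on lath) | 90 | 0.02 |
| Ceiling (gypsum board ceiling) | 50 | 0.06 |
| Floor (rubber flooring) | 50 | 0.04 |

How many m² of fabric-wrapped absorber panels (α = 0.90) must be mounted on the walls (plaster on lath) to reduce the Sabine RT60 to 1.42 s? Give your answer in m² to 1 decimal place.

Total absorption A₁ = 90×0.02 + 50×0.06 + 50×0.04
  = 1.800 + 3.000 + 2.000 = 6.800 m² sabins.
Required A₂ = 0.161·150/1.42 = 17.007 sabins.
Absorption to add: 17.007 − 6.800 = 10.207 sabins.
Net gain per m²: Δα = 0.90 − 0.02 = 0.88.
Panel area = 10.207 / 0.88 = 11.6 m².

11.6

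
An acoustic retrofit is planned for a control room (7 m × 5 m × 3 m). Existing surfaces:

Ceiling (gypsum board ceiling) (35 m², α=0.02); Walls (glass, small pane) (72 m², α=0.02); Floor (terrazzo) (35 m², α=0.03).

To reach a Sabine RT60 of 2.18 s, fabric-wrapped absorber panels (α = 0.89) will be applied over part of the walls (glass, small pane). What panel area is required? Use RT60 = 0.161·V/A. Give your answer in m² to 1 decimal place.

5.2

Summing Sᵢαᵢ: 0.700 + 1.440 + 1.050 → A₁ = 3.190 sabins.
V = 105 m³. Target absorption A₂ = 0.161 × 105 / 2.18 = 7.755 sabins.
Absorption to add: 7.755 − 3.190 = 4.565 sabins.
Net gain per m²: Δα = 0.89 − 0.02 = 0.87.
Panel area = 4.565 / 0.87 = 5.2 m².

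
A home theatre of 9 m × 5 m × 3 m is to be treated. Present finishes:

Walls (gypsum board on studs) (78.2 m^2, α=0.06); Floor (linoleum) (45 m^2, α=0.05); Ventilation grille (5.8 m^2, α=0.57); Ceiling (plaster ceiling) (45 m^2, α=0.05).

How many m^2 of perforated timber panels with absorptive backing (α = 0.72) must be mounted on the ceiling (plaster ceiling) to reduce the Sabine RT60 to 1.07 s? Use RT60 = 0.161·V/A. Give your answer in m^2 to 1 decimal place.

11.7

Equivalent absorption area: A₁ = 78.2×0.06 + 45×0.05 + 5.8×0.57 + 45×0.05 = 12.498 m^2.
V = 135 m³. Target absorption A₂ = 0.161 × 135 / 1.07 = 20.313 sabins.
Absorption to add: 20.313 − 12.498 = 7.815 sabins.
Net gain per m^2: Δα = 0.72 − 0.05 = 0.67.
Panel area = 7.815 / 0.67 = 11.7 m^2.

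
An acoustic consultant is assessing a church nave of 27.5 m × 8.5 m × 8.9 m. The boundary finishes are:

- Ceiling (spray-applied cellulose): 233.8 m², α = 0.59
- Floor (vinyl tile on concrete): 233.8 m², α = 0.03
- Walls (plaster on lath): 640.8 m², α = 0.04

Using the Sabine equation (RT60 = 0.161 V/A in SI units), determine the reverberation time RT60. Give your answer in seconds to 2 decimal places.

A = Σ Sᵢαᵢ = 233.8·0.59 + 233.8·0.03 + 640.8·0.04 = 170.588 sabins.
Room volume: 2080.375 m³.
T = 0.161 V/A = 0.161·2080.375/170.588 = 1.96 s.

1.96 seconds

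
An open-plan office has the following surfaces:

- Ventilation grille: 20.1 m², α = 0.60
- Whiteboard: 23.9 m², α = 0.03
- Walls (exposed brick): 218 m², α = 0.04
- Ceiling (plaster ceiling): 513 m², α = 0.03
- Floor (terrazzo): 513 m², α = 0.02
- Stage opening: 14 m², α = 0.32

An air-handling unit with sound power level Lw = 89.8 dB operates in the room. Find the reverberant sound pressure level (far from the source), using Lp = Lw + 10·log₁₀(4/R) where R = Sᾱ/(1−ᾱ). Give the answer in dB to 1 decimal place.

78.5 dB

A = 51.627 sabins; S = 1302.0 m².
ᾱ = 0.0397, so room constant R = A/(1−ᾱ) = 53.761 m².
Lp = 89.8 + 10·log₁₀(4/53.761) = 89.8 + (-11.28) = 78.5 dB.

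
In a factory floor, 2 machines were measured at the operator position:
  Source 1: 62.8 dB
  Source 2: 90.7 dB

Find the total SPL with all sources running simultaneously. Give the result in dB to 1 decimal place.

Converting to relative power and adding: 10^(62.8/10) + 10^(90.7/10) = 1.177e+09.
Combined level = 10 log₁₀(1.177e+09) = 90.7 dB.

90.7 dB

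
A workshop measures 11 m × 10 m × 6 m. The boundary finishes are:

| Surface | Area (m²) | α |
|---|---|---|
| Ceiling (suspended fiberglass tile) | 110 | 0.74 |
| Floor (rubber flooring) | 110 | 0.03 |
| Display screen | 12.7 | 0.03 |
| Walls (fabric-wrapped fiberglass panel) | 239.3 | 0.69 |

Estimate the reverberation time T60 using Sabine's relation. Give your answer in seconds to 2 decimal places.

A = Σ Sᵢαᵢ = 110·0.74 + 110·0.03 + 12.7·0.03 + 239.3·0.69 = 250.198 sabins.
Volume V = 11 × 10 × 6 = 660 m³.
T = 0.161 V/A = 0.161·660/250.198 = 0.42 s.

0.42 sec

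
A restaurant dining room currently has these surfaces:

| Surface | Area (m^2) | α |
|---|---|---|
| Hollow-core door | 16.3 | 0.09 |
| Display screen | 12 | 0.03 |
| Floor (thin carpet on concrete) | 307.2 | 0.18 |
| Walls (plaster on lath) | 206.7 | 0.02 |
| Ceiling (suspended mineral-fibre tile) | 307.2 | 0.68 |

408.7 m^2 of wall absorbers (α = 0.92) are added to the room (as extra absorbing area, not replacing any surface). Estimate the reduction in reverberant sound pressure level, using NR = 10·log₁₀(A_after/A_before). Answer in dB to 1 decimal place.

3.8 dB

A_before = Σ Sᵢαᵢ = 16.3·0.09 + 12·0.03 + 307.2·0.18 + 206.7·0.02 + 307.2·0.68 = 270.153 sabins.
Added absorption = 408.7 × 0.92 = 376.004 sabins.
A_after = 270.153 + 376.004 = 646.157 sabins.
Reduction = 10 log₁₀(A_after/A_before) = 10 log₁₀(2.3918) = 3.8 dB.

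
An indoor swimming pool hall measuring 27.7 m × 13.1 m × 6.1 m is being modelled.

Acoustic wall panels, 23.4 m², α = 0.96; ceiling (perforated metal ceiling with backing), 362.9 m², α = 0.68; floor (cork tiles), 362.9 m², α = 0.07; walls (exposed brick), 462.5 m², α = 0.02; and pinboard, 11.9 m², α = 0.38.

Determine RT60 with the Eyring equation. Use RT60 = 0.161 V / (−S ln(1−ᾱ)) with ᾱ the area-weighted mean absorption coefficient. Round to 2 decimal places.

1.00 s

Total surface area S = 23.4 + 362.9 + 362.9 + 462.5 + 11.9 = 1223.6 m².
Σ(Sᵢαᵢ) = 23.4×0.96 + 362.9×0.68 + 362.9×0.07 + 462.5×0.02 + 11.9×0.38 = 308.411.
ᾱ = 308.411 / 1223.6 = 0.2521.
Eyring denominator: −S ln(1−ᾱ) = 355.439.
V = 27.7 × 13.1 × 6.1 = 2213.507 m³.
T = 0.161·V/[−S·ln(1−ᾱ)] = 0.161·2213.507/355.439 = 1.00 s.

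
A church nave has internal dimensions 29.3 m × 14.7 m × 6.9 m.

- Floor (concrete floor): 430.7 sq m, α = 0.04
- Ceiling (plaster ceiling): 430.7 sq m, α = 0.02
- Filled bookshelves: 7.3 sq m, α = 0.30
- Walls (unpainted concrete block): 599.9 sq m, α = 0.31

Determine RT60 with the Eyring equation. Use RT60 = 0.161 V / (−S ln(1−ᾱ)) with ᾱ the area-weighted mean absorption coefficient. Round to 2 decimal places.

Total surface area S = 430.7 + 430.7 + 7.3 + 599.9 = 1468.6 sq m.
Σ(Sᵢαᵢ) = 430.7×0.04 + 430.7×0.02 + 7.3×0.30 + 599.9×0.31 = 214.001.
Mean coefficient ᾱ = A/S = 0.1457.
Eyring denominator: −S ln(1−ᾱ) = 231.265.
V = 29.3 × 14.7 × 6.9 = 2971.899 m³.
RT60 = 0.161 × 2971.899 / 231.265 = 2.07 s.

2.07 sec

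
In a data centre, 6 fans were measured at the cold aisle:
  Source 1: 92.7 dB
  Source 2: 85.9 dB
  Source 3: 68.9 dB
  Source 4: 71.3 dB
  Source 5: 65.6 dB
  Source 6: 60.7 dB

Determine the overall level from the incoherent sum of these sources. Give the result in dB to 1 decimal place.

93.6 dB

Sum in the linear (power) domain: Σ 10^(Lᵢ/10) = 10^(92.7/10) + 10^(85.9/10) + 10^(68.9/10) + 10^(71.3/10) + 10^(65.6/10) + 10^(60.7/10) = 2.277e+09.
Back to dB: 10·log₁₀ Σ = 93.6 dB.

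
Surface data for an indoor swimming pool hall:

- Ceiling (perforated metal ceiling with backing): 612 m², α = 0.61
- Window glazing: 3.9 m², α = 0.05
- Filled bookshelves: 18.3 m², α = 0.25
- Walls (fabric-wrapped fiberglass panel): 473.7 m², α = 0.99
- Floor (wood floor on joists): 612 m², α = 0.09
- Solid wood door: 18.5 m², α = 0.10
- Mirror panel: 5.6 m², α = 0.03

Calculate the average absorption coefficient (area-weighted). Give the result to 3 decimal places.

0.518

Total surface area S = 1744.0 m².
Weighted sum Σ Sα = 904.151.
ᾱ = 904.151 / 1744.0 = 0.518.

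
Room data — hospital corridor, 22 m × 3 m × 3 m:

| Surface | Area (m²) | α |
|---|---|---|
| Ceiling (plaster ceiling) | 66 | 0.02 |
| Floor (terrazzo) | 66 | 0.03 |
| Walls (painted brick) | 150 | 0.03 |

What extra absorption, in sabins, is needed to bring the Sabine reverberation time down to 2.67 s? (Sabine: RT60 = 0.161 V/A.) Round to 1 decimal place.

4.1 sabins

Summing Sᵢαᵢ: 1.320 + 1.980 + 4.500 → A₁ = 7.800 sabins.
V = 198 m³. Required absorption A₂ = 0.161 × 198 / 2.67 = 11.939 sabins.
ΔA = A₂ − A₁ = 11.939 − 7.800 = 4.1 sabins.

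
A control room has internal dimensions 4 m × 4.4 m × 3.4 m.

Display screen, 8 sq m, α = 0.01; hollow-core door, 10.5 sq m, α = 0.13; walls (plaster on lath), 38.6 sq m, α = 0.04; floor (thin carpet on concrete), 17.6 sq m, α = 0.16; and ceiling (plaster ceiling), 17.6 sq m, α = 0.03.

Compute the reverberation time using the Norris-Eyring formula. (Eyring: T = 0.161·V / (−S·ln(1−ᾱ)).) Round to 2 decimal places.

1.47 s

Total surface area S = 8 + 10.5 + 38.6 + 17.6 + 17.6 = 92.3 sq m.
Σ(Sᵢαᵢ) = 8×0.01 + 10.5×0.13 + 38.6×0.04 + 17.6×0.16 + 17.6×0.03 = 6.333.
ᾱ = 6.333 / 92.3 = 0.0686.
−S·ln(1−ᾱ) = −92.3 × ln(1 − 0.0686) = 6.559.
V = 4 × 4.4 × 3.4 = 59.84 m³.
T = 0.161·V/[−S·ln(1−ᾱ)] = 0.161·59.84/6.559 = 1.47 s.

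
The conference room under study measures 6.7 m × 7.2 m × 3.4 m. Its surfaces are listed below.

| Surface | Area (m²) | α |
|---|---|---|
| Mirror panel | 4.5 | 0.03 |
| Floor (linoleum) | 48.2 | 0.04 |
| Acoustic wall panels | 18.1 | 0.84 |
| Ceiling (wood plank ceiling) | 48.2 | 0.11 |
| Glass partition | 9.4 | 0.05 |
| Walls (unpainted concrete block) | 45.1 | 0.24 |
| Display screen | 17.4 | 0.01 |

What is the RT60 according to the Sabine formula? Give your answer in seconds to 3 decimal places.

0.776 sec

A = Σ Sᵢαᵢ = 4.5*0.03 + 48.2*0.04 + 18.1*0.84 + 48.2*0.11 + 9.4*0.05 + 45.1*0.24 + 17.4*0.01 = 34.037 sabins.
Volume V = 6.7 × 7.2 × 3.4 = 164.016 m³.
Sabine: RT60 = 0.161 × 164.016 / 34.037 = 0.776 s.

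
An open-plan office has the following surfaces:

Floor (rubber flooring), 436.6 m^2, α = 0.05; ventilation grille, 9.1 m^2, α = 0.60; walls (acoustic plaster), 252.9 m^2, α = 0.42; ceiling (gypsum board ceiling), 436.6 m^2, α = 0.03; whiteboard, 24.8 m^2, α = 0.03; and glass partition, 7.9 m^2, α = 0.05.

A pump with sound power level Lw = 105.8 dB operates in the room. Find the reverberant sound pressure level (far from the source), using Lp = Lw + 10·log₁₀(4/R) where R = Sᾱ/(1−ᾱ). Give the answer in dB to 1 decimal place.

89.5 dB

A = 147.745 sabins; S = 1167.9 m^2.
ᾱ = 0.1265, so room constant R = A/(1−ᾱ) = 169.141 m^2.
Lp = 105.8 + 10·log₁₀(4/169.141) = 105.8 + (-16.26) = 89.5 dB.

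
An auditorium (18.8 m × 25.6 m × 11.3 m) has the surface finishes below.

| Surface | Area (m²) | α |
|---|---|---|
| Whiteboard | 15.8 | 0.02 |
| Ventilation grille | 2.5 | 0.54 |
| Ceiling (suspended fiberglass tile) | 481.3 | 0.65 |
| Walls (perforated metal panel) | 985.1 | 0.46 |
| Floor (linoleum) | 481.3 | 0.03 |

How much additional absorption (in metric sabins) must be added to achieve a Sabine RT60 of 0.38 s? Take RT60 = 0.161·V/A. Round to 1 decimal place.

A₁ = Σ Sᵢαᵢ = 15.8×0.02 + 2.5×0.54 + 481.3×0.65 + 985.1×0.46 + 481.3×0.03 = 782.096 sabins.
For T = 0.38 s, need A₂ = 0.161·V/T = 0.161·5438.464/0.38 = 2304.191 sabins.
ΔA = A₂ − A₁ = 2304.191 − 782.096 = 1522.1 sabins.

1522.1 sabins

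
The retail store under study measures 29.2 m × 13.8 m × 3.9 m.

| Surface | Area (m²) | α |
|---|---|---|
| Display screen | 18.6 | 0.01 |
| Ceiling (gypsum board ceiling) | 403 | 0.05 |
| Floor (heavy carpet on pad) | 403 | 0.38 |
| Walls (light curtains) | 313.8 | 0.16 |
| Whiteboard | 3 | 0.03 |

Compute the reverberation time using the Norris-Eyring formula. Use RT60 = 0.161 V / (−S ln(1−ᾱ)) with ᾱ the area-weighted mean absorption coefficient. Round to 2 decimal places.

1.02 s

Total surface area S = 18.6 + 403 + 403 + 313.8 + 3 = 1141.4 m².
Σ(Sᵢαᵢ) = 18.6·0.01 + 403·0.05 + 403·0.38 + 313.8·0.16 + 3·0.03 = 223.774.
Mean coefficient ᾱ = A/S = 0.1961.
−S·ln(1−ᾱ) = −1141.4 × ln(1 − 0.1961) = 249.145.
V = 29.2 × 13.8 × 3.9 = 1571.544 m³.
T = 0.161·V/[−S·ln(1−ᾱ)] = 0.161·1571.544/249.145 = 1.02 s.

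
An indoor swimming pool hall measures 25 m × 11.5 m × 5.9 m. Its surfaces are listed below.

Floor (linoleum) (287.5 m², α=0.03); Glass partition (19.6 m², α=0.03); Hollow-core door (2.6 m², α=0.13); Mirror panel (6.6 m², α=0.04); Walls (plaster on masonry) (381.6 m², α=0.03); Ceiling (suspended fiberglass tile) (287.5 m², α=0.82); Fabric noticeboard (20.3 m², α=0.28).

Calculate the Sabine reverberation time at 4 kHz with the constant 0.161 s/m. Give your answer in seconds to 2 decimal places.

Total absorption A = 287.5*0.03 + 19.6*0.03 + 2.6*0.13 + 6.6*0.04 + 381.6*0.03 + 287.5*0.82 + 20.3*0.28
  = 8.625 + 0.588 + 0.338 + 0.264 + 11.448 + 235.750 + 5.684 = 262.697 m² sabins.
Room volume: 1696.25 m³.
T = 0.161 V/A = 0.161·1696.25/262.697 = 1.04 s.

1.04 sec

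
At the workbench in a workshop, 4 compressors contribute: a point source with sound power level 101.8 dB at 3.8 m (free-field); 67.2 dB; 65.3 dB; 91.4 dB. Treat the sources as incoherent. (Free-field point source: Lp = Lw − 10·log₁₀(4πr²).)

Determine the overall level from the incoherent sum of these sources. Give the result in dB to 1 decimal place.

91.7 dB

Source at 3.8 m: Lp = 101.8 − 10·log₁₀(4π·3.8²) = 101.8 − 10·log₁₀(181.458) = 79.2 dB.
Sum in the linear (power) domain: Σ 10^(Lᵢ/10) = 10^(79.2/10) + 10^(67.2/10) + 10^(65.3/10) + 10^(91.4/10) = 1.472e+09.
Back to dB: 10·log₁₀ Σ = 91.7 dB.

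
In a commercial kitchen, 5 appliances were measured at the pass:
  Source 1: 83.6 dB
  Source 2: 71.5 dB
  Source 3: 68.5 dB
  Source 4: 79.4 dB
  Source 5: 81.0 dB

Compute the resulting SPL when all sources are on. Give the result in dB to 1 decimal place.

Sum in the linear (power) domain: Σ 10^(Lᵢ/10) = 10^(83.6/10) + 10^(71.5/10) + 10^(68.5/10) + 10^(79.4/10) + 10^(81.0/10) = 4.633e+08.
Back to dB: 10·log₁₀ Σ = 86.7 dB.

86.7 dB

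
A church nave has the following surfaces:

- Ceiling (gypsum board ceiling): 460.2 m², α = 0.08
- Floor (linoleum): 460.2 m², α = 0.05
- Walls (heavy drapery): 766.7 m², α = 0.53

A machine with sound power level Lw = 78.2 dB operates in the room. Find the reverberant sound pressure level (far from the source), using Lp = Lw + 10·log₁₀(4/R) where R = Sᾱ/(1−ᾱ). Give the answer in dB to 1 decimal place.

56.1 dB

Σ(Sᵢαᵢ) = 460.2·0.08 + 460.2·0.05 + 766.7·0.53 = 466.177; total area S = 1687.1 m².
ᾱ = 466.177/1687.1 = 0.2763; R = Sᾱ/(1−ᾱ) = 466.177/(1−0.2763) = 644.158 m².
Lp = Lw + 10 log₁₀(4/R) = 78.2 -22.07 = 56.1 dB.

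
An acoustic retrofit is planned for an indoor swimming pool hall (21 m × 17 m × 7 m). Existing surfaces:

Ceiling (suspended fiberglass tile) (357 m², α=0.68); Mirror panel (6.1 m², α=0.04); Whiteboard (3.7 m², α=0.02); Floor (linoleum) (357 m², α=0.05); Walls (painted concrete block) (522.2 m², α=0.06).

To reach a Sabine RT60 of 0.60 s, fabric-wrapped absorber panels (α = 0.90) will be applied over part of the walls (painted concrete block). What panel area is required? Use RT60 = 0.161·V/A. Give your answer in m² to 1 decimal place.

Total absorption A₁ = 357×0.68 + 6.1×0.04 + 3.7×0.02 + 357×0.05 + 522.2×0.06
  = 242.760 + 0.244 + 0.074 + 17.850 + 31.332 = 292.260 m² sabins.
V = 2499 m³. Target absorption A₂ = 0.161 × 2499 / 0.60 = 670.565 sabins.
ΔA needed = 670.565 − 292.260 = 378.305 sabins.
Each m² of panel replacing the walls (painted concrete block) adds (0.90 − 0.06) = 0.84 sabins.
Area = ΔA/Δα = 378.305/0.84 = 450.4 m².

450.4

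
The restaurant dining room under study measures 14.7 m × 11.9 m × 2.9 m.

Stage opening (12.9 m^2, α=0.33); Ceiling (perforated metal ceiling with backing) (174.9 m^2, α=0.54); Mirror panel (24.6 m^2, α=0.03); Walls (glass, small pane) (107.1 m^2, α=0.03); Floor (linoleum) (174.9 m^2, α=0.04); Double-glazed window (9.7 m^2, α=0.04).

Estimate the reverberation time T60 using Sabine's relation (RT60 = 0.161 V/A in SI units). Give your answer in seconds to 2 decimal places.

0.74 s

Total absorption A = 12.9*0.33 + 174.9*0.54 + 24.6*0.03 + 107.1*0.03 + 174.9*0.04 + 9.7*0.04
  = 4.257 + 94.446 + 0.738 + 3.213 + 6.996 + 0.388 = 110.038 m^2 sabins.
Room volume: 507.297 m³.
RT60 = 0.161 · V / A = 0.161 × 507.297 / 110.038 = 0.74 s.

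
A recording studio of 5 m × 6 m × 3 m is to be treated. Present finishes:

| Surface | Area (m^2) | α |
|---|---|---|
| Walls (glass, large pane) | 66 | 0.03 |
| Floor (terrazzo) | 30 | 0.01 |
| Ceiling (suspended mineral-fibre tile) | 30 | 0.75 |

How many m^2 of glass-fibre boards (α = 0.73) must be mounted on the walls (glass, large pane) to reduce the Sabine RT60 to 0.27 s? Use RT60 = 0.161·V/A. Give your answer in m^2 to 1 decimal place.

41.3

Equivalent absorption area: A₁ = 66·0.03 + 30·0.01 + 30·0.75 = 24.780 m^2.
Required A₂ = 0.161·90/0.27 = 53.667 sabins.
ΔA needed = 53.667 − 24.780 = 28.887 sabins.
Each m^2 of panel replacing the walls (glass, large pane) adds (0.73 − 0.03) = 0.70 sabins.
Area = ΔA/Δα = 28.887/0.70 = 41.3 m^2.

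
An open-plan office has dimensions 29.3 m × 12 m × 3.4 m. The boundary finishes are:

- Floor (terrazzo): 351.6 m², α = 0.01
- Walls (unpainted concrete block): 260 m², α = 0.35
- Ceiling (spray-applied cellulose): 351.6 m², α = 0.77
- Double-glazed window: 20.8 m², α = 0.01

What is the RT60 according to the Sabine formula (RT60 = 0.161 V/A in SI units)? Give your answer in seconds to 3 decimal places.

0.527 sec

A = Σ Sᵢαᵢ = 351.6×0.01 + 260×0.35 + 351.6×0.77 + 20.8×0.01 = 365.456 sabins.
Room volume: 1195.44 m³.
T = 0.161 V/A = 0.161·1195.44/365.456 = 0.527 s.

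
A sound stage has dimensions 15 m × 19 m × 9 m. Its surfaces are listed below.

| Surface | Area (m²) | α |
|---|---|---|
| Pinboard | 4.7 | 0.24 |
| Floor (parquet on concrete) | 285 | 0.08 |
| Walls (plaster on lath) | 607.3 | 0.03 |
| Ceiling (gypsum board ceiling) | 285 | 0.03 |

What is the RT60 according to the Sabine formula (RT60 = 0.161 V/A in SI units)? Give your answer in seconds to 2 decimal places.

8.15 sec

Equivalent absorption area: A = 4.7*0.24 + 285*0.08 + 607.3*0.03 + 285*0.03 = 50.697 m².
Room volume: 2565 m³.
RT60 = 0.161 · V / A = 0.161 × 2565 / 50.697 = 8.15 s.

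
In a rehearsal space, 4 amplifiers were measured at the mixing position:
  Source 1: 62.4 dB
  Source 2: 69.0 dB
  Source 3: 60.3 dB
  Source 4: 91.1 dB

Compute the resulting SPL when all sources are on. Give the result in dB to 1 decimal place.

Sum in the linear (power) domain: Σ 10^(Lᵢ/10) = 10^(62.4/10) + 10^(69.0/10) + 10^(60.3/10) + 10^(91.1/10) = 1.299e+09.
Back to dB: 10·log₁₀ Σ = 91.1 dB.

91.1 dB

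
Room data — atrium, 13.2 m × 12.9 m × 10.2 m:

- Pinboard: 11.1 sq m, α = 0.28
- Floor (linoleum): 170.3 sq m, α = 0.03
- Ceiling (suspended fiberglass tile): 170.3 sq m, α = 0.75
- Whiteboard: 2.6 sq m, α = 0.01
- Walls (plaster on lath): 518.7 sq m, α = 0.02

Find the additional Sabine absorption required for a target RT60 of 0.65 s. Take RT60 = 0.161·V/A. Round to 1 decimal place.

Summing Sᵢαᵢ: 3.108 + 5.109 + 127.725 + 0.026 + 10.374 → A₁ = 146.342 sabins.
For T = 0.65 s, need A₂ = 0.161·V/T = 0.161·1736.856/0.65 = 430.206 sabins.
ΔA = A₂ − A₁ = 430.206 − 146.342 = 283.9 sabins.

283.9 sabins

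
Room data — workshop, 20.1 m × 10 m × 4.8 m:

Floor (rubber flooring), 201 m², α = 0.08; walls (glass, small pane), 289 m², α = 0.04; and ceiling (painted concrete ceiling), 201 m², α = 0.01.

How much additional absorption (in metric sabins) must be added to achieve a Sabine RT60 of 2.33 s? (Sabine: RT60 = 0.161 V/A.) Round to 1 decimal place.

37.0 sabins

Summing Sᵢαᵢ: 16.080 + 11.560 + 2.010 → A₁ = 29.650 sabins.
V = 964.8 m³. Required absorption A₂ = 0.161 × 964.8 / 2.33 = 66.666 sabins.
ΔA = A₂ − A₁ = 66.666 − 29.650 = 37.0 sabins.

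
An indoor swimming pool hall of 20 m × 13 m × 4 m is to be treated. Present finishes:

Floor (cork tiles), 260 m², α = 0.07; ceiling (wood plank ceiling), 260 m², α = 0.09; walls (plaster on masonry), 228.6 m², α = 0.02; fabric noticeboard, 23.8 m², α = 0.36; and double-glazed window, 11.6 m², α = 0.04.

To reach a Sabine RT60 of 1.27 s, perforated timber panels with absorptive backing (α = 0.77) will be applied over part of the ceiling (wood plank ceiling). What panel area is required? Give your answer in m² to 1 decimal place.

A₁ = Σ Sᵢαᵢ = 260·0.07 + 260·0.09 + 228.6·0.02 + 23.8·0.36 + 11.6·0.04 = 55.204 sabins.
Required A₂ = 0.161·1040/1.27 = 131.843 sabins.
Absorption to add: 131.843 − 55.204 = 76.639 sabins.
Each m² of panel replacing the ceiling (wood plank ceiling) adds (0.77 − 0.09) = 0.68 sabins.
Panel area = 76.639 / 0.68 = 112.7 m².

112.7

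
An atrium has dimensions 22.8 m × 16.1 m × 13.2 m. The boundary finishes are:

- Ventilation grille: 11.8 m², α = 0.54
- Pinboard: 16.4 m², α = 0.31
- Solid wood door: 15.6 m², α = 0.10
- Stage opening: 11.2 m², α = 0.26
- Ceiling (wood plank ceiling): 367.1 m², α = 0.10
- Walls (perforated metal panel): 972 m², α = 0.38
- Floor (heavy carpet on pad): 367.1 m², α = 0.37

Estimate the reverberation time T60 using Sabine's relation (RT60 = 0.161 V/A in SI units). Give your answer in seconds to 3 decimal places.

1.399 sec

Equivalent absorption area: A = 11.8*0.54 + 16.4*0.31 + 15.6*0.10 + 11.2*0.26 + 367.1*0.10 + 972*0.38 + 367.1*0.37 = 557.825 m².
V = 22.8·16.1·13.2 = 4845.456 m³.
Sabine: RT60 = 0.161 × 4845.456 / 557.825 = 1.399 s.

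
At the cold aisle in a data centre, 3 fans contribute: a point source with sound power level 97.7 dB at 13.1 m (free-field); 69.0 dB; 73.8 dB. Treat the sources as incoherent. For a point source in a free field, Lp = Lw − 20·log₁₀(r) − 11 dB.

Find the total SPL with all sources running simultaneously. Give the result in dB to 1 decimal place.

Source at 13.1 m: Lp = 97.7 − 20·log₁₀(13.1) − 11 = 64.4 dB.
Σ 10^(Lᵢ/10) = 3.469e+07.
Combined level = 10 log₁₀(3.469e+07) = 75.4 dB.

75.4 dB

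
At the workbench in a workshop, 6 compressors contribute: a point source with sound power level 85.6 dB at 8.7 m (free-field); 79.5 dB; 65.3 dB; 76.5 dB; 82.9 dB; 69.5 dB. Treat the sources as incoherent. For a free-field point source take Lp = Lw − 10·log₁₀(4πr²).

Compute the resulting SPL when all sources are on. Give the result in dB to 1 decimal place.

Source at 8.7 m: Lp = 85.6 − 10·log₁₀(4π·8.7²) = 85.6 − 10·log₁₀(951.149) = 55.8 dB.
Σ 10^(Lᵢ/10) = 3.415e+08.
L_total = 10·log₁₀(3.415e+08) = 85.3 dB.

85.3 dB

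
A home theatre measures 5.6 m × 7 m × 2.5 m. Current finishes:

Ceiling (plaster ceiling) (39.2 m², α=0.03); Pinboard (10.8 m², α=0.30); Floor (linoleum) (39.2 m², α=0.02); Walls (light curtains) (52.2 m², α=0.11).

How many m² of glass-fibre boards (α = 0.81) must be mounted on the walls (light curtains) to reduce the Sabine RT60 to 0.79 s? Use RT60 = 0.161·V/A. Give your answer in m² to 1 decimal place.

Equivalent absorption area: A₁ = 39.2·0.03 + 10.8·0.30 + 39.2·0.02 + 52.2·0.11 = 10.942 m².
Required A₂ = 0.161·98/0.79 = 19.972 sabins.
ΔA needed = 19.972 − 10.942 = 9.030 sabins.
Each m² of panel replacing the walls (light curtains) adds (0.81 − 0.11) = 0.70 sabins.
Panel area = 9.030 / 0.70 = 12.9 m².

12.9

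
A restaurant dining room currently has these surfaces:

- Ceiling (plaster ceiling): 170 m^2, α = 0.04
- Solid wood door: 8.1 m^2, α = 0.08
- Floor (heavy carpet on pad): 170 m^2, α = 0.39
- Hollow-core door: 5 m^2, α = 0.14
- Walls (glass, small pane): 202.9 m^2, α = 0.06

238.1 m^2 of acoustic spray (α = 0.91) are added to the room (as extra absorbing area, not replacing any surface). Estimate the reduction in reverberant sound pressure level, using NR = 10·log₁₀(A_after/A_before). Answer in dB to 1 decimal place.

Equivalent absorption area: A_before = 170*0.04 + 8.1*0.08 + 170*0.39 + 5*0.14 + 202.9*0.06 = 86.622 m^2.
Added absorption = 238.1 × 0.91 = 216.671 sabins.
New total A_after = 303.293 sabins.
NR = 10·log₁₀(303.293/86.622) = 5.4 dB.

5.4 dB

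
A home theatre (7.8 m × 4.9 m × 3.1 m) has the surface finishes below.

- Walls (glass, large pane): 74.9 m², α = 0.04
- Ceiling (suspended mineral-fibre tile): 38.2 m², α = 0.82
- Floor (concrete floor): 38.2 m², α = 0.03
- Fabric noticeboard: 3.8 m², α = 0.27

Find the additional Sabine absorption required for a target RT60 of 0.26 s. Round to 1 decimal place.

Equivalent absorption area: A₁ = 74.9·0.04 + 38.2·0.82 + 38.2·0.03 + 3.8·0.27 = 36.492 m².
For T = 0.26 s, need A₂ = 0.161·V/T = 0.161·118.482/0.26 = 73.368 sabins.
ΔA = A₂ − A₁ = 73.368 − 36.492 = 36.9 sabins.

36.9 sabins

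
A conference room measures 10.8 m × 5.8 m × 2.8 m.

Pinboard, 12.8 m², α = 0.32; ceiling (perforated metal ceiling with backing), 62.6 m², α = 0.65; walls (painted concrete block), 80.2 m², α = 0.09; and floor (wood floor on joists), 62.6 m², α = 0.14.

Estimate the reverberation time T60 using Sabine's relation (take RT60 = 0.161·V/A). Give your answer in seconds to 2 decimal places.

A = Σ Sᵢαᵢ = 12.8·0.32 + 62.6·0.65 + 80.2·0.09 + 62.6·0.14 = 60.768 sabins.
V = 10.8·5.8·2.8 = 175.392 m³.
RT60 = 0.161 · V / A = 0.161 × 175.392 / 60.768 = 0.46 s.

0.46 seconds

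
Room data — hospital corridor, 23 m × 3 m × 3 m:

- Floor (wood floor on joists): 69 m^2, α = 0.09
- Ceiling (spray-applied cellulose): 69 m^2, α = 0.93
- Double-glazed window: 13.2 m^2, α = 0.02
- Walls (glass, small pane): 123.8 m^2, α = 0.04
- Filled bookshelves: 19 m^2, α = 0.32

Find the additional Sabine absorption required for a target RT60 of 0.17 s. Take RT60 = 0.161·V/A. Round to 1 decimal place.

114.4 sabins

A₁ = Σ Sᵢαᵢ = 69×0.09 + 69×0.93 + 13.2×0.02 + 123.8×0.04 + 19×0.32 = 81.676 sabins.
V = 207 m³. Required absorption A₂ = 0.161 × 207 / 0.17 = 196.041 sabins.
Additional absorption ΔA = 196.041 − 81.676 = 114.4 sabins.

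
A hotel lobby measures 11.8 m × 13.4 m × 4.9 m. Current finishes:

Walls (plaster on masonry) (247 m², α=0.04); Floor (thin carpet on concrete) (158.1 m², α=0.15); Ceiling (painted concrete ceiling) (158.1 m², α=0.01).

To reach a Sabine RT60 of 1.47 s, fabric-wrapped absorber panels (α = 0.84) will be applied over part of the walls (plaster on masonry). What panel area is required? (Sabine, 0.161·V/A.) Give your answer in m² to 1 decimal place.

62.1

Equivalent absorption area: A₁ = 247*0.04 + 158.1*0.15 + 158.1*0.01 = 35.176 m².
Required A₂ = 0.161·774.788/1.47 = 84.858 sabins.
ΔA needed = 84.858 − 35.176 = 49.682 sabins.
Net gain per m²: Δα = 0.84 − 0.04 = 0.80.
Panel area = 49.682 / 0.80 = 62.1 m².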